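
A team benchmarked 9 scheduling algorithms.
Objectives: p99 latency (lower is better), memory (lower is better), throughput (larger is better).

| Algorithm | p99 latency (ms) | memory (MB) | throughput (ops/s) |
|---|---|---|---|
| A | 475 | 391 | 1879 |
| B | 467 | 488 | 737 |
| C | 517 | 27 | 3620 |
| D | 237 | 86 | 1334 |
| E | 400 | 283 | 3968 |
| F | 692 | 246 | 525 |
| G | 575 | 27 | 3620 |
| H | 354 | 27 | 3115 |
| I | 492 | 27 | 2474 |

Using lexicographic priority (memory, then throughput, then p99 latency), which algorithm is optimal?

C

First minimize memory: best is 27, kept {C, G, H, I}.
Then maximize throughput: best is 3620, kept {C, G}.
Then minimize p99 latency: best is 517, kept {C}.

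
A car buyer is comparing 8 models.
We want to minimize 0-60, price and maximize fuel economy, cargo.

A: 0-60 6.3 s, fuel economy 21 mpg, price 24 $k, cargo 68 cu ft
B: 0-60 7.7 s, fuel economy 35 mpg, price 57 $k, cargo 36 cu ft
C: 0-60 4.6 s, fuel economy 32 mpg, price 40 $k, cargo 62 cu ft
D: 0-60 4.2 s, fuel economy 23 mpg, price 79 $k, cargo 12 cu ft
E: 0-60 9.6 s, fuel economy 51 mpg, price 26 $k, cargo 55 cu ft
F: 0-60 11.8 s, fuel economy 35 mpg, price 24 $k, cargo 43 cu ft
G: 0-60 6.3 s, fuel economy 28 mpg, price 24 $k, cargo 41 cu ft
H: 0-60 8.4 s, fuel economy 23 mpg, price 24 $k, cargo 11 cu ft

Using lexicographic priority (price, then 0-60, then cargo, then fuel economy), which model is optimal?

A

First minimize price: best is 24, kept {A, F, G, H}.
Then minimize 0-60: best is 6.3, kept {A, G}.
Then maximize cargo: best is 68, kept {A}.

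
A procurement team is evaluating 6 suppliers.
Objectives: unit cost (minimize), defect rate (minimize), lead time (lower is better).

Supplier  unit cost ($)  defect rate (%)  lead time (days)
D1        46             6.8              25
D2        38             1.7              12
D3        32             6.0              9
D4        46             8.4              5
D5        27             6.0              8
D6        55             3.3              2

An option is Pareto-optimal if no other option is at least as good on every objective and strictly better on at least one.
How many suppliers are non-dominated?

4

D1: dominated by D2 (unit cost 38≤46, defect rate 1.7≤6.8, lead time 12≤25).
D2: not dominated (best defect rate).
D3: dominated by D5 (unit cost 27≤32, defect rate 6.0≤6.0, lead time 8≤9).
D4: not dominated.
D5: not dominated (best unit cost).
D6: not dominated (best lead time).
Pareto-optimal: D2, D4, D5, D6 → 4.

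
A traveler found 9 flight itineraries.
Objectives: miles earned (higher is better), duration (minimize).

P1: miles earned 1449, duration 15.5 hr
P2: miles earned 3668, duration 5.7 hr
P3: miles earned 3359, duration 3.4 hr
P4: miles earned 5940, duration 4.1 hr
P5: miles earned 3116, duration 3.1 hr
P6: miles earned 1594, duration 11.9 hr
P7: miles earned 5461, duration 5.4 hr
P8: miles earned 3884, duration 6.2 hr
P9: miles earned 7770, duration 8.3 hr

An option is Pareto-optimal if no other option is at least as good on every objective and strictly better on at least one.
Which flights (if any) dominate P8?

P4, P7

P4: miles earned 5940≥3884, duration 4.1≤6.2 — dominates P8.
P7: miles earned 5461≥3884, duration 5.4≤6.2 — dominates P8.
Others (P1, P2, P3, P5, P6, P9) are each worse than P8 on at least one objective.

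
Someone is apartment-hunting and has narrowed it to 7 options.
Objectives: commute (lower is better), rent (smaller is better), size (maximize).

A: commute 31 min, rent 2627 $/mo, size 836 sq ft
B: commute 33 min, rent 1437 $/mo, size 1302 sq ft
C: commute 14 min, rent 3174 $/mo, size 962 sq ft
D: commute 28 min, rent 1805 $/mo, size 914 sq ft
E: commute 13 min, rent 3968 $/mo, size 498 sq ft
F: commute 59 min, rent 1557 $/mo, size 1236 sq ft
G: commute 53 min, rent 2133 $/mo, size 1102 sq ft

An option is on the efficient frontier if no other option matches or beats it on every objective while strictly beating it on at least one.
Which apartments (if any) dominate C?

A: worse on commute (31 vs 14).
B: worse on commute (33 vs 14).
D: worse on commute (28 vs 14).
E: worse on rent (3968 vs 3174).
F: worse on commute (59 vs 14).
G: worse on commute (53 vs 14).
No option dominates C.

none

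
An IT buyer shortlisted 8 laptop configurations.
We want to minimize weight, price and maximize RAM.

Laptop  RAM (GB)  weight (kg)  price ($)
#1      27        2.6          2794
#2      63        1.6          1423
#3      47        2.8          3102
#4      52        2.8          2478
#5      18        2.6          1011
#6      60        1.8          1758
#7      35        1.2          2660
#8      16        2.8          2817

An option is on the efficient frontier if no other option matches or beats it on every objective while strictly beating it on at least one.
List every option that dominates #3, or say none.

#2, #4, #6

#2: RAM 63≥47, weight 1.6≤2.8, price 1423≤3102 — dominates #3.
#4: RAM 52≥47, weight 2.8≤2.8, price 2478≤3102 — dominates #3.
#6: RAM 60≥47, weight 1.8≤2.8, price 1758≤3102 — dominates #3.
Others (#1, #5, #7, #8) are each worse than #3 on at least one objective.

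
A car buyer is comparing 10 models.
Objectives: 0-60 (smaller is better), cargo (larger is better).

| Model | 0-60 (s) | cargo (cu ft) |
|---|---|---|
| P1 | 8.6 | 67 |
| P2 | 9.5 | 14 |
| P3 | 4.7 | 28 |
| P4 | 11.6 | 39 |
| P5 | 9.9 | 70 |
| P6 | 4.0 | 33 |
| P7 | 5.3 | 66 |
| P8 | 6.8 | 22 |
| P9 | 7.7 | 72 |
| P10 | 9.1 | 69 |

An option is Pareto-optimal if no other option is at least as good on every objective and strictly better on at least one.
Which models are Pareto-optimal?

P6, P7, P9

P1: dominated by P9 (0-60 7.7≤8.6, cargo 72≥67).
P2: dominated by P1 (0-60 8.6≤9.5, cargo 67≥14).
P3: dominated by P6 (0-60 4.0≤4.7, cargo 33≥28).
P4: dominated by P1 (0-60 8.6≤11.6, cargo 67≥39).
P5: dominated by P9 (0-60 7.7≤9.9, cargo 72≥70).
P6: not dominated (best 0-60).
P7: not dominated.
P8: dominated by P3 (0-60 4.7≤6.8, cargo 28≥22).
P9: not dominated (best cargo).
P10: dominated by P9 (0-60 7.7≤9.1, cargo 72≥69).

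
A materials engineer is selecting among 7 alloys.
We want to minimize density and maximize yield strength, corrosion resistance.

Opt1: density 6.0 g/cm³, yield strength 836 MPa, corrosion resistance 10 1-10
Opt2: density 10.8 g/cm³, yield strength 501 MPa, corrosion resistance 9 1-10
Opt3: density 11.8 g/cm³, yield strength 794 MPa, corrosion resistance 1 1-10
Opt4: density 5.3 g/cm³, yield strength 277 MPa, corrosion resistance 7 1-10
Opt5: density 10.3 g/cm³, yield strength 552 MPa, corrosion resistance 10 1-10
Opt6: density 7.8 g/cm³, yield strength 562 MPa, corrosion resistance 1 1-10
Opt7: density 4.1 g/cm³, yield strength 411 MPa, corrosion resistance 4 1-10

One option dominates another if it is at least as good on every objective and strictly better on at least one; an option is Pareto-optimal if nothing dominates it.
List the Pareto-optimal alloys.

Opt1, Opt4, Opt7

Opt1: not dominated (best yield strength).
Opt2: dominated by Opt1 (density 6.0≤10.8, yield strength 836≥501, corrosion resistance 10≥9).
Opt3: dominated by Opt1 (density 6.0≤11.8, yield strength 836≥794, corrosion resistance 10≥1).
Opt4: not dominated.
Opt5: dominated by Opt1 (density 6.0≤10.3, yield strength 836≥552, corrosion resistance 10≥10).
Opt6: dominated by Opt1 (density 6.0≤7.8, yield strength 836≥562, corrosion resistance 10≥1).
Opt7: not dominated (best density).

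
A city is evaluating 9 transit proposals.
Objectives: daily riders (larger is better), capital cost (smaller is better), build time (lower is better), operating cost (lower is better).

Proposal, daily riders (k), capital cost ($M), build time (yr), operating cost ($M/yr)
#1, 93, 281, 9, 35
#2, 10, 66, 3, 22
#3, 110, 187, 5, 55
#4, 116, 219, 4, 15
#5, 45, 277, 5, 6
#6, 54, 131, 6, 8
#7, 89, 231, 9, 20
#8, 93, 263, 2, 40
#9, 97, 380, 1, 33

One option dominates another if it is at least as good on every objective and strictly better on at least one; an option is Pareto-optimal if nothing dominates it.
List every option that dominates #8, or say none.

none

#1: worse on capital cost (281 vs 263).
#2: worse on daily riders (10 vs 93).
#3: worse on build time (5 vs 2).
#4: worse on build time (4 vs 2).
#5: worse on daily riders (45 vs 93).
#6: worse on daily riders (54 vs 93).
#7: worse on daily riders (89 vs 93).
#9: worse on capital cost (380 vs 263).
No option dominates #8.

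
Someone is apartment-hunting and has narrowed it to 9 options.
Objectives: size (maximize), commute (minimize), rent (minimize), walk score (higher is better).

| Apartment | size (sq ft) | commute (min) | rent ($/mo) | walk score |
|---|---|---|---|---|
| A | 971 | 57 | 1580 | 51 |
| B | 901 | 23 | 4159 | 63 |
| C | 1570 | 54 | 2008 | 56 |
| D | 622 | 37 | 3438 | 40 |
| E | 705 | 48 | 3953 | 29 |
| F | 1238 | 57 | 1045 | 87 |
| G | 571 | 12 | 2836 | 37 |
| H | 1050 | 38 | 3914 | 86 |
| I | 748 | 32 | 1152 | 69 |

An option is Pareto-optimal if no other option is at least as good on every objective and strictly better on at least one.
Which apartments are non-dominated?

B, C, F, G, H, I

A: dominated by F (size 1238≥971, commute 57≤57, rent 1045≤1580, walk score 87≥51).
B: not dominated.
C: not dominated (best size).
D: dominated by I (size 748≥622, commute 32≤37, rent 1152≤3438, walk score 69≥40).
E: dominated by H (size 1050≥705, commute 38≤48, rent 3914≤3953, walk score 86≥29).
F: not dominated (best rent).
G: not dominated (best commute).
H: not dominated.
I: not dominated.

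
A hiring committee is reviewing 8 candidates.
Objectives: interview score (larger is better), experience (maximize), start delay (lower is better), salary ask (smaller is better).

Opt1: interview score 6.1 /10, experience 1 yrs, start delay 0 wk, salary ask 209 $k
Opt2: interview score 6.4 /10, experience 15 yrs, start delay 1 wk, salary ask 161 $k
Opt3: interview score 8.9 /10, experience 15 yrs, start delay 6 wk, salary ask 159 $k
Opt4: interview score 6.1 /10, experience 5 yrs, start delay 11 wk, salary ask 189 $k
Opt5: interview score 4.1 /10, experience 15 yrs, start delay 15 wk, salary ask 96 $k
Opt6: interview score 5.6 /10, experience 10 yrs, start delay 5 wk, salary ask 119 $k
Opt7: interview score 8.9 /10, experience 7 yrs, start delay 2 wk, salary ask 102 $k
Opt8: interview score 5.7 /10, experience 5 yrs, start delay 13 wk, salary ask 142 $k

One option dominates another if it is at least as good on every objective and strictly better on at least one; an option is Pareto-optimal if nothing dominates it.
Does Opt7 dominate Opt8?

Yes

Opt7 vs Opt8: interview score 8.9≥5.7, experience 7≥5, start delay 2≤13, salary ask 102≤142 — Opt7 is at least as good on every objective with at least one strict improvement.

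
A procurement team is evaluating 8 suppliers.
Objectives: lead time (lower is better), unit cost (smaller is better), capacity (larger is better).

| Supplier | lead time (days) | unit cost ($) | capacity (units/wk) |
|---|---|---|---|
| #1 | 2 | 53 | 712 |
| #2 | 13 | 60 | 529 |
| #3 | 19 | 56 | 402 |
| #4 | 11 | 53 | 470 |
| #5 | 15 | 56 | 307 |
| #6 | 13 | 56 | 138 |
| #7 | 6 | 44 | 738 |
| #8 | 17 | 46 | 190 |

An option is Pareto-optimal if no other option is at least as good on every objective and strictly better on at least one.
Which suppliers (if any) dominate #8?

#7

#7: lead time 6≤17, unit cost 44≤46, capacity 738≥190 — dominates #8.
Others (#1, #2, #3, #4, #5, #6) are each worse than #8 on at least one objective.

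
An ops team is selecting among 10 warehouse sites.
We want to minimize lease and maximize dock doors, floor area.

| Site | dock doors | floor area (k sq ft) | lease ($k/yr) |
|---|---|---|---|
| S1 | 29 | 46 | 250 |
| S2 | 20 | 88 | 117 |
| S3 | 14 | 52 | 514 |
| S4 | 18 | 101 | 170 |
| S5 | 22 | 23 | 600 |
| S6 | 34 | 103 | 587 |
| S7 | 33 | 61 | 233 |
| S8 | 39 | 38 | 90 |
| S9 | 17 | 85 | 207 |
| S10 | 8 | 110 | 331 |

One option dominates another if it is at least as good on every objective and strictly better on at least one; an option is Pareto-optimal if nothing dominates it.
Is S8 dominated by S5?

S5 vs S8: S5 is worse on dock doors (22 vs 39), so it does not dominate S8.

No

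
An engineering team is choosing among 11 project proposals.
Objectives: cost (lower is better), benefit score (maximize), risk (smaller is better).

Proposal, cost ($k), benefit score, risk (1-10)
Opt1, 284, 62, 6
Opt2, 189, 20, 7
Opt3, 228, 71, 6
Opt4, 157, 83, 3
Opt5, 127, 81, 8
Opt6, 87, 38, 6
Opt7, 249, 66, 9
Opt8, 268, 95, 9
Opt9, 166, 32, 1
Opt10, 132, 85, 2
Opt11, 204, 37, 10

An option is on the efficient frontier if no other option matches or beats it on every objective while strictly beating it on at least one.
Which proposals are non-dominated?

Opt1: dominated by Opt3 (cost 228≤284, benefit score 71≥62, risk 6≤6).
Opt2: dominated by Opt4 (cost 157≤189, benefit score 83≥20, risk 3≤7).
Opt3: dominated by Opt4 (cost 157≤228, benefit score 83≥71, risk 3≤6).
Opt4: dominated by Opt10 (cost 132≤157, benefit score 85≥83, risk 2≤3).
Opt5: not dominated.
Opt6: not dominated (best cost).
Opt7: dominated by Opt3 (cost 228≤249, benefit score 71≥66, risk 6≤9).
Opt8: not dominated (best benefit score).
Opt9: not dominated (best risk).
Opt10: not dominated.
Opt11: dominated by Opt4 (cost 157≤204, benefit score 83≥37, risk 3≤10).

Opt5, Opt6, Opt8, Opt9, Opt10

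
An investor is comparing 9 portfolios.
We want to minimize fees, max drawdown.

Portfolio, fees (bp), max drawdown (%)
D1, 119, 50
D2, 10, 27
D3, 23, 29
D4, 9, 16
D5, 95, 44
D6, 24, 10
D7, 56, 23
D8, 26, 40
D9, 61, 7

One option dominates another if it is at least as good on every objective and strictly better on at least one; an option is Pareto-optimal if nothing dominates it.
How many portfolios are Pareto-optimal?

3

D1: dominated by D2 (fees 10≤119, max drawdown 27≤50).
D2: dominated by D4 (fees 9≤10, max drawdown 16≤27).
D3: dominated by D2 (fees 10≤23, max drawdown 27≤29).
D4: not dominated (best fees).
D5: dominated by D2 (fees 10≤95, max drawdown 27≤44).
D6: not dominated.
D7: dominated by D4 (fees 9≤56, max drawdown 16≤23).
D8: dominated by D2 (fees 10≤26, max drawdown 27≤40).
D9: not dominated (best max drawdown).
Pareto-optimal: D4, D6, D9 → 3.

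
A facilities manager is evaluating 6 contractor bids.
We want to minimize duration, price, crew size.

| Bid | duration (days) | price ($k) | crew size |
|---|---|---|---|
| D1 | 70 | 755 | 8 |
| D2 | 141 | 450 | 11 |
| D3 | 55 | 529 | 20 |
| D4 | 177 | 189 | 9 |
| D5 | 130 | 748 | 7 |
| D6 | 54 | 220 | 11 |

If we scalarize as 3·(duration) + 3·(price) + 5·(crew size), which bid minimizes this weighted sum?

D1: 3·70 + 3·755 + 5·8 = 2515
D2: 3·141 + 3·450 + 5·11 = 1828
D3: 3·55 + 3·529 + 5·20 = 1852
D4: 3·177 + 3·189 + 5·9 = 1143
D5: 3·130 + 3·748 + 5·7 = 2669
D6: 3·54 + 3·220 + 5·11 = 877
Lowest: D6 at 877.

D6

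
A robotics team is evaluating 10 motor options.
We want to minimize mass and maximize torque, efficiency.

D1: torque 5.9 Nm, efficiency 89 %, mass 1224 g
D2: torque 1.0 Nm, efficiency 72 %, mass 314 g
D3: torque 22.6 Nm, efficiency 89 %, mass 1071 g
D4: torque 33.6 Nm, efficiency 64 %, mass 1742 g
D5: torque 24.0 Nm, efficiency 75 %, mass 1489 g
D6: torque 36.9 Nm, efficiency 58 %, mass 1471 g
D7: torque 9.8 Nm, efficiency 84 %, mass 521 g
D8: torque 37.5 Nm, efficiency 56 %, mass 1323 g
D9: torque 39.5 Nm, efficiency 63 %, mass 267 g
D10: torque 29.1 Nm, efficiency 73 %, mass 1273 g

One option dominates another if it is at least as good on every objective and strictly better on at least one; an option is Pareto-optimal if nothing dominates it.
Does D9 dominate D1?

D9 vs D1: D9 is worse on efficiency (63 vs 89), so it does not dominate D1.

No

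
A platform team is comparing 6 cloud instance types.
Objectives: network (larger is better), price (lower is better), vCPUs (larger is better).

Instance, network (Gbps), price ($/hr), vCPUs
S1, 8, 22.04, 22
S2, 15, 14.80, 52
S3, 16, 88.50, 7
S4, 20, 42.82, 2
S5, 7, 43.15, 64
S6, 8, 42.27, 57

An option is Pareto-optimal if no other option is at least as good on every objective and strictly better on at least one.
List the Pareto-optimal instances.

S1: dominated by S2 (network 15≥8, price 14.80≤22.04, vCPUs 52≥22).
S2: not dominated (best price).
S3: not dominated.
S4: not dominated (best network).
S5: not dominated (best vCPUs).
S6: not dominated.

S2, S3, S4, S5, S6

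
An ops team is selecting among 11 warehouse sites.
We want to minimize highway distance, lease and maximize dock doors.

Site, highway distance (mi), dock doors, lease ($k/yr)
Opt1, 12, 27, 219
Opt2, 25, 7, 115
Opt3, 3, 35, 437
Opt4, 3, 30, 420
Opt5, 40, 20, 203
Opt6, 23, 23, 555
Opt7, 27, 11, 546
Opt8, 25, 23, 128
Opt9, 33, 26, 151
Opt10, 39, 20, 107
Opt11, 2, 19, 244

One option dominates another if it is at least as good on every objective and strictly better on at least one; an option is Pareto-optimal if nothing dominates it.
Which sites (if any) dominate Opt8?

none

Opt1: worse on lease (219 vs 128).
Opt2: worse on dock doors (7 vs 23).
Opt3: worse on lease (437 vs 128).
Opt4: worse on lease (420 vs 128).
Opt5: worse on highway distance (40 vs 25).
Opt6: worse on lease (555 vs 128).
Opt7: worse on highway distance (27 vs 25).
Opt9: worse on highway distance (33 vs 25).
Opt10: worse on highway distance (39 vs 25).
Opt11: worse on dock doors (19 vs 23).
No option dominates Opt8.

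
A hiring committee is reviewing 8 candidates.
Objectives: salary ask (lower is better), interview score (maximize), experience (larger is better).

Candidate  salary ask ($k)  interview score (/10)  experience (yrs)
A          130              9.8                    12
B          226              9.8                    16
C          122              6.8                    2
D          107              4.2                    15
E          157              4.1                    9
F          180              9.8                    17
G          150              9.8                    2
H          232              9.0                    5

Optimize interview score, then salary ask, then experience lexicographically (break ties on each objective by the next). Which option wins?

First maximize interview score: best is 9.8, kept {A, B, F, G}.
Then minimize salary ask: best is 130, kept {A}.

A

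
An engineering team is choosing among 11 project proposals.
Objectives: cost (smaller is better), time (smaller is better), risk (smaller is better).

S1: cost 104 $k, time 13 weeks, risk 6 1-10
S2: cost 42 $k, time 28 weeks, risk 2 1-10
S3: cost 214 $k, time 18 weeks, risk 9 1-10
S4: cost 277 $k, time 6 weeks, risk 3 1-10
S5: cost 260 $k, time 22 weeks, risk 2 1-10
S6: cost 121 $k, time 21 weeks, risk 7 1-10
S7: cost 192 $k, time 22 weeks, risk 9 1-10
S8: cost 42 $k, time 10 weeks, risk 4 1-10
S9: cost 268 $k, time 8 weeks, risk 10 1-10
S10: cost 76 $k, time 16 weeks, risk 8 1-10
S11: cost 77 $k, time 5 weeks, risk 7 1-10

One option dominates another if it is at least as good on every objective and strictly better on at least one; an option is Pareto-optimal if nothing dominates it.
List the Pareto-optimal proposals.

S2, S4, S5, S8, S11

S1: dominated by S8 (cost 42≤104, time 10≤13, risk 4≤6).
S2: not dominated.
S3: dominated by S1 (cost 104≤214, time 13≤18, risk 6≤9).
S4: not dominated.
S5: not dominated.
S6: dominated by S1 (cost 104≤121, time 13≤21, risk 6≤7).
S7: dominated by S1 (cost 104≤192, time 13≤22, risk 6≤9).
S8: not dominated.
S9: dominated by S11 (cost 77≤268, time 5≤8, risk 7≤10).
S10: dominated by S8 (cost 42≤76, time 10≤16, risk 4≤8).
S11: not dominated (best time).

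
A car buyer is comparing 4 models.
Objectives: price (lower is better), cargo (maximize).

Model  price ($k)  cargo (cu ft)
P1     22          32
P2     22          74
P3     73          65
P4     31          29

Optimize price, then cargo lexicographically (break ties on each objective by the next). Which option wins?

P2

First minimize price: best is 22, kept {P1, P2}.
Then maximize cargo: best is 74, kept {P2}.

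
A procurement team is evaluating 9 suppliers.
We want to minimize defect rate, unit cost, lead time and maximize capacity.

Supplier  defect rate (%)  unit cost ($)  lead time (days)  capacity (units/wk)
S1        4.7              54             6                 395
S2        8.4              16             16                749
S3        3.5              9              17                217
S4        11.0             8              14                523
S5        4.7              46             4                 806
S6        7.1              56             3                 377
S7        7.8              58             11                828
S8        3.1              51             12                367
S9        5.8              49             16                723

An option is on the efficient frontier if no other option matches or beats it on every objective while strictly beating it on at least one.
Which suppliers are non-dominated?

S2, S3, S4, S5, S6, S7, S8

S1: dominated by S5 (defect rate 4.7≤4.7, unit cost 46≤54, lead time 4≤6, capacity 806≥395).
S2: not dominated.
S3: not dominated.
S4: not dominated (best unit cost).
S5: not dominated.
S6: not dominated (best lead time).
S7: not dominated (best capacity).
S8: not dominated (best defect rate).
S9: dominated by S5 (defect rate 4.7≤5.8, unit cost 46≤49, lead time 4≤16, capacity 806≥723).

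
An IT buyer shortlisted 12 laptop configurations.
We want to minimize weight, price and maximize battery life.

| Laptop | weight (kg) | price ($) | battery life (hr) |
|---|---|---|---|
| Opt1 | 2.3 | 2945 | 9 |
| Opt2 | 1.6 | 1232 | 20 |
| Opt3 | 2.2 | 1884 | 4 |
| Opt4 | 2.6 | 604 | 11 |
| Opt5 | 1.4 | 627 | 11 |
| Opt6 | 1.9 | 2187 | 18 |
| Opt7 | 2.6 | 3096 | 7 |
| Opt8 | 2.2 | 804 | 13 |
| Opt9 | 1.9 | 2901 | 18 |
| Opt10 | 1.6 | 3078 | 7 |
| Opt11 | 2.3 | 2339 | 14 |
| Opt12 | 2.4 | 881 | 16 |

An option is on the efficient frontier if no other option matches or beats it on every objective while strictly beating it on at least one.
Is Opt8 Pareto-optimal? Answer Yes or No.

Opt1: worse on weight (2.3 vs 2.2).
Opt2: worse on price (1232 vs 804).
Opt3: worse on price (1884 vs 804).
Opt4: worse on weight (2.6 vs 2.2).
Opt5: worse on battery life (11 vs 13).
Opt6: worse on price (2187 vs 804).
Opt7: worse on weight (2.6 vs 2.2).
Opt9: worse on price (2901 vs 804).
Opt10: worse on price (3078 vs 804).
Opt11: worse on weight (2.3 vs 2.2).
Opt12: worse on weight (2.4 vs 2.2).
No option is at least as good as Opt8 on every objective and strictly better on one.

Yes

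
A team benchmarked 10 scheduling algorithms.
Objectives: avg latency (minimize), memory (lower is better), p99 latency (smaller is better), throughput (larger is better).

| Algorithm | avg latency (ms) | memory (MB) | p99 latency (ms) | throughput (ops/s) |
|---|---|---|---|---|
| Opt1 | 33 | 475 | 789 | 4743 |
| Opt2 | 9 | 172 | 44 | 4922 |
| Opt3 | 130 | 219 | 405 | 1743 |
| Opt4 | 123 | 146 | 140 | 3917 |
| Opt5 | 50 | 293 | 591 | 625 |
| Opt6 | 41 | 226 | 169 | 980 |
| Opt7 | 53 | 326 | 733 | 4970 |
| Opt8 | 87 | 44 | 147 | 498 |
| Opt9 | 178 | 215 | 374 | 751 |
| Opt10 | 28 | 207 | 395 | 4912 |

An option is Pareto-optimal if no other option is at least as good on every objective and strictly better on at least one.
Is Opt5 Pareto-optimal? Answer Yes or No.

No

Opt2 vs Opt5: avg latency 9≤50, memory 172≤293, p99 latency 44≤591, throughput 4922≥625 — Opt2 is at least as good on every objective and strictly better on at least one, so Opt2 dominates Opt5.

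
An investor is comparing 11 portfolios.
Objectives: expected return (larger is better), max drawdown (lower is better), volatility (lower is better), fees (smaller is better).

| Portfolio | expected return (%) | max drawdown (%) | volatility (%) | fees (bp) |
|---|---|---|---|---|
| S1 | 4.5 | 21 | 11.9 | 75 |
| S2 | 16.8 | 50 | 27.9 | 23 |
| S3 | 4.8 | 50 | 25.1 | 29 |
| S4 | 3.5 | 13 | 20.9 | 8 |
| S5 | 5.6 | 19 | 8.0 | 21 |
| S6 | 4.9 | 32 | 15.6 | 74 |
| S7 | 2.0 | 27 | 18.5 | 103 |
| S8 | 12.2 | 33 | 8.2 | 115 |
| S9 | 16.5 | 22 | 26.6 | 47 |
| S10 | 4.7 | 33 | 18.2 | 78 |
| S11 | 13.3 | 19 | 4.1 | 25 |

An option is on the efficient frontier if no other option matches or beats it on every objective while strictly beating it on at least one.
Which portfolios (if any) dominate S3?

S5: expected return 5.6≥4.8, max drawdown 19≤50, volatility 8.0≤25.1, fees 21≤29 — dominates S3.
S11: expected return 13.3≥4.8, max drawdown 19≤50, volatility 4.1≤25.1, fees 25≤29 — dominates S3.
Others (S1, S2, S4, S6, S7, S8, S9, S10) are each worse than S3 on at least one objective.

S5, S11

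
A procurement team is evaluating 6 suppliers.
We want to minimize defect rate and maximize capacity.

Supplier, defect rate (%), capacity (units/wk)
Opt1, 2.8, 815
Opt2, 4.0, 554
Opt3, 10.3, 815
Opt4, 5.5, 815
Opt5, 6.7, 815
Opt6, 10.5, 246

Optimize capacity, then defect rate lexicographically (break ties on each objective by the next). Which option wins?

Opt1

First maximize capacity: best is 815, kept {Opt1, Opt3, Opt4, Opt5}.
Then minimize defect rate: best is 2.8, kept {Opt1}.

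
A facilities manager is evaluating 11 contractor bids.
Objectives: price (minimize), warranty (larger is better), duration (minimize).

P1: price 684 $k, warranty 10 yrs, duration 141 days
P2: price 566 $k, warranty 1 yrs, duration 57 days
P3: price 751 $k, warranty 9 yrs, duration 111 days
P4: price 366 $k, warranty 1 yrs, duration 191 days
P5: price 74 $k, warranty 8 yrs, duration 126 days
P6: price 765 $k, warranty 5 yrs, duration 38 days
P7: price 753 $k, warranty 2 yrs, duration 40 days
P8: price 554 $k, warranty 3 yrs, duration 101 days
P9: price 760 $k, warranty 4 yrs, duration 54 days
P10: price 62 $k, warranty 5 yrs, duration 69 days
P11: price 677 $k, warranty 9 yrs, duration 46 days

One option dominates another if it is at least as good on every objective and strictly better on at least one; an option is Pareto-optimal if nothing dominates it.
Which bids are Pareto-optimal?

P1, P2, P5, P6, P7, P10, P11

P1: not dominated (best warranty).
P2: not dominated.
P3: dominated by P11 (price 677≤751, warranty 9≥9, duration 46≤111).
P4: dominated by P5 (price 74≤366, warranty 8≥1, duration 126≤191).
P5: not dominated.
P6: not dominated (best duration).
P7: not dominated.
P8: dominated by P10 (price 62≤554, warranty 5≥3, duration 69≤101).
P9: dominated by P11 (price 677≤760, warranty 9≥4, duration 46≤54).
P10: not dominated (best price).
P11: not dominated.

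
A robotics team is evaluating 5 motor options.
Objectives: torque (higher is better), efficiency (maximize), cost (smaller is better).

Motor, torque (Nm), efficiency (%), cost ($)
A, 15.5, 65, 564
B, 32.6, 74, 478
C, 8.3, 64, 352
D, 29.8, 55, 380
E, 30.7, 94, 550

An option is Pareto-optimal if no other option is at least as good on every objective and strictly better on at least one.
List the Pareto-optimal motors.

B, C, D, E

A: dominated by B (torque 32.6≥15.5, efficiency 74≥65, cost 478≤564).
B: not dominated (best torque).
C: not dominated (best cost).
D: not dominated.
E: not dominated (best efficiency).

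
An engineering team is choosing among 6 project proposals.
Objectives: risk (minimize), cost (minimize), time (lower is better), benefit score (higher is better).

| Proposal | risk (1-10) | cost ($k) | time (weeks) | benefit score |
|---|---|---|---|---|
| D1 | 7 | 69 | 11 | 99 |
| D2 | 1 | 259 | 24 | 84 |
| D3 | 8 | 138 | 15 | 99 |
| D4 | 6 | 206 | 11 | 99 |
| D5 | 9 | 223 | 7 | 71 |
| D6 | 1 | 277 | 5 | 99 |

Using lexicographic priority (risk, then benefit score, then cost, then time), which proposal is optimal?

D6

First minimize risk: best is 1, kept {D2, D6}.
Then maximize benefit score: best is 99, kept {D6}.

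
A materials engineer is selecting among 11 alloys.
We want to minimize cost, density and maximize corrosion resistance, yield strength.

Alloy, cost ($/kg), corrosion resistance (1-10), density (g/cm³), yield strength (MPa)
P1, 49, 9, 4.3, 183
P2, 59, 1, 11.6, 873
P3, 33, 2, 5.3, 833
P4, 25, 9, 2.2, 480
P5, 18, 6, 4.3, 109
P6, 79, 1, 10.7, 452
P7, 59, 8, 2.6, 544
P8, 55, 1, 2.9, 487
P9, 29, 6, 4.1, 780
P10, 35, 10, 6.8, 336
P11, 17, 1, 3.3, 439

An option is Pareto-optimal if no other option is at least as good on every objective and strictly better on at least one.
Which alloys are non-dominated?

P1: dominated by P4 (cost 25≤49, corrosion resistance 9≥9, density 2.2≤4.3, yield strength 480≥183).
P2: not dominated (best yield strength).
P3: not dominated.
P4: not dominated (best density).
P5: not dominated.
P6: dominated by P3 (cost 33≤79, corrosion resistance 2≥1, density 5.3≤10.7, yield strength 833≥452).
P7: not dominated.
P8: not dominated.
P9: not dominated.
P10: not dominated (best corrosion resistance).
P11: not dominated (best cost).

P2, P3, P4, P5, P7, P8, P9, P10, P11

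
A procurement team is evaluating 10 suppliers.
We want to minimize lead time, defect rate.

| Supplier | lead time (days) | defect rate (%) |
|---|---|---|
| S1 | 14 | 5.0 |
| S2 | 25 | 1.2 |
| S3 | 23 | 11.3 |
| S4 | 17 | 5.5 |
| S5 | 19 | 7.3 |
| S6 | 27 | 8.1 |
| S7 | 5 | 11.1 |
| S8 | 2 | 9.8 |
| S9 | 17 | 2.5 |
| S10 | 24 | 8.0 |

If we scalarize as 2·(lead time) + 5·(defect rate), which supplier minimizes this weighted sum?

S1: 2·14 + 5·5.0 = 53.0
S2: 2·25 + 5·1.2 = 56.0
S3: 2·23 + 5·11.3 = 102.5
S4: 2·17 + 5·5.5 = 61.5
S5: 2·19 + 5·7.3 = 74.5
S6: 2·27 + 5·8.1 = 94.5
S7: 2·5 + 5·11.1 = 65.5
S8: 2·2 + 5·9.8 = 53.0
S9: 2·17 + 5·2.5 = 46.5
S10: 2·24 + 5·8.0 = 88.0
Lowest: S9 at 46.5.

S9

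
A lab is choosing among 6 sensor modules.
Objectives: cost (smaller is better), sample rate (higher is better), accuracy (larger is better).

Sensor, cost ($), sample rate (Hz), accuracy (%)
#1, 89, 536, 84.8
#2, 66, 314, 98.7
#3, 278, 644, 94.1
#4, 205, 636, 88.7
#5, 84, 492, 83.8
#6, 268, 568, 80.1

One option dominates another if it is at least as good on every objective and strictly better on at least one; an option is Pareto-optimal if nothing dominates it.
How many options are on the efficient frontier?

5

#1: not dominated.
#2: not dominated (best cost).
#3: not dominated (best sample rate).
#4: not dominated.
#5: not dominated.
#6: dominated by #4 (cost 205≤268, sample rate 636≥568, accuracy 88.7≥80.1).
Pareto-optimal: #1, #2, #3, #4, #5 → 5.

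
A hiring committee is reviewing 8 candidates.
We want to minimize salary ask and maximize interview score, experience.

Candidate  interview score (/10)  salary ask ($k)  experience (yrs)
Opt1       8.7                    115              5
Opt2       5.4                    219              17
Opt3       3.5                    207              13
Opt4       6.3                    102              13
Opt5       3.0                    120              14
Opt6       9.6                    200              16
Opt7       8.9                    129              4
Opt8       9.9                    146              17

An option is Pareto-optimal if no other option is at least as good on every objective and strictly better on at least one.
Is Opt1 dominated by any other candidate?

No

Opt2: worse on interview score (5.4 vs 8.7).
Opt3: worse on interview score (3.5 vs 8.7).
Opt4: worse on interview score (6.3 vs 8.7).
Opt5: worse on interview score (3.0 vs 8.7).
Opt6: worse on salary ask (200 vs 115).
Opt7: worse on salary ask (129 vs 115).
Opt8: worse on salary ask (146 vs 115).
No option is at least as good as Opt1 on every objective and strictly better on one.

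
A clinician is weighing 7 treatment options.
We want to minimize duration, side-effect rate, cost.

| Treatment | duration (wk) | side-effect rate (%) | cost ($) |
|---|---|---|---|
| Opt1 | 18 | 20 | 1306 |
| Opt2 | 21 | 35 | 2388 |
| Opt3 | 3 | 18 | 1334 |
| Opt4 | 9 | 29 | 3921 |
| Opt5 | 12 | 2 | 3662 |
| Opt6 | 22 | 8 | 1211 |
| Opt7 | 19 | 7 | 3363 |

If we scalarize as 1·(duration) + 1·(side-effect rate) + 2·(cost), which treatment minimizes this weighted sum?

Opt1: 1·18 + 1·20 + 2·1306 = 2650
Opt2: 1·21 + 1·35 + 2·2388 = 4832
Opt3: 1·3 + 1·18 + 2·1334 = 2689
Opt4: 1·9 + 1·29 + 2·3921 = 7880
Opt5: 1·12 + 1·2 + 2·3662 = 7338
Opt6: 1·22 + 1·8 + 2·1211 = 2452
Opt7: 1·19 + 1·7 + 2·3363 = 6752
Lowest: Opt6 at 2452.

Opt6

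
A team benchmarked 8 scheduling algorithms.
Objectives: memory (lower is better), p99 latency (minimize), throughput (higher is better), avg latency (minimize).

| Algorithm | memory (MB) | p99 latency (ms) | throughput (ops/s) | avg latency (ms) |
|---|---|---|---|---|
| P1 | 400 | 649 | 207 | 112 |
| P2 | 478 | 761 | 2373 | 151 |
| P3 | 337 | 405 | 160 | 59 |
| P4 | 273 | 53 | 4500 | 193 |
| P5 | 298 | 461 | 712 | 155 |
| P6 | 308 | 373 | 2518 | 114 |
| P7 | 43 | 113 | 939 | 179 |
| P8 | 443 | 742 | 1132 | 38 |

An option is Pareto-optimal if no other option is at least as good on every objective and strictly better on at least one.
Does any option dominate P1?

P2: worse on memory (478 vs 400).
P3: worse on throughput (160 vs 207).
P4: worse on avg latency (193 vs 112).
P5: worse on avg latency (155 vs 112).
P6: worse on avg latency (114 vs 112).
P7: worse on avg latency (179 vs 112).
P8: worse on memory (443 vs 400).
No option is at least as good as P1 on every objective and strictly better on one.

No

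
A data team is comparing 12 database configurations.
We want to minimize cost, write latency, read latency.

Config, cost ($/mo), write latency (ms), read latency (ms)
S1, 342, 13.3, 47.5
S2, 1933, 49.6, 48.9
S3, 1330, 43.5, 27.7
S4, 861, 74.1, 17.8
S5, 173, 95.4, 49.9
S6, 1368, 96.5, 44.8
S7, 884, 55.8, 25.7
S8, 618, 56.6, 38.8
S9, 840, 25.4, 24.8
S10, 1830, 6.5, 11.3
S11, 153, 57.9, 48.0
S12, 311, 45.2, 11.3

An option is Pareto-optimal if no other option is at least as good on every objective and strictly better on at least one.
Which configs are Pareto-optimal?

S1: not dominated.
S2: dominated by S1 (cost 342≤1933, write latency 13.3≤49.6, read latency 47.5≤48.9).
S3: dominated by S9 (cost 840≤1330, write latency 25.4≤43.5, read latency 24.8≤27.7).
S4: dominated by S12 (cost 311≤861, write latency 45.2≤74.1, read latency 11.3≤17.8).
S5: dominated by S11 (cost 153≤173, write latency 57.9≤95.4, read latency 48.0≤49.9).
S6: dominated by S3 (cost 1330≤1368, write latency 43.5≤96.5, read latency 27.7≤44.8).
S7: dominated by S9 (cost 840≤884, write latency 25.4≤55.8, read latency 24.8≤25.7).
S8: dominated by S12 (cost 311≤618, write latency 45.2≤56.6, read latency 11.3≤38.8).
S9: not dominated.
S10: not dominated (best write latency).
S11: not dominated (best cost).
S12: not dominated.

S1, S9, S10, S11, S12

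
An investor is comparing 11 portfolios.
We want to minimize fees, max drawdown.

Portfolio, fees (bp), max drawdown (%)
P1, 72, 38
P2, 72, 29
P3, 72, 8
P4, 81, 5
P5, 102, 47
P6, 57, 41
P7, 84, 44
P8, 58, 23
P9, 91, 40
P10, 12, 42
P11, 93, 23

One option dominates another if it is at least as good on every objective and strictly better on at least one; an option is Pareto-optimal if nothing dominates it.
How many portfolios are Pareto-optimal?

5

P1: dominated by P2 (fees 72≤72, max drawdown 29≤38).
P2: dominated by P3 (fees 72≤72, max drawdown 8≤29).
P3: not dominated.
P4: not dominated (best max drawdown).
P5: dominated by P1 (fees 72≤102, max drawdown 38≤47).
P6: not dominated.
P7: dominated by P1 (fees 72≤84, max drawdown 38≤44).
P8: not dominated.
P9: dominated by P1 (fees 72≤91, max drawdown 38≤40).
P10: not dominated (best fees).
P11: dominated by P3 (fees 72≤93, max drawdown 8≤23).
Pareto-optimal: P3, P4, P6, P8, P10 → 5.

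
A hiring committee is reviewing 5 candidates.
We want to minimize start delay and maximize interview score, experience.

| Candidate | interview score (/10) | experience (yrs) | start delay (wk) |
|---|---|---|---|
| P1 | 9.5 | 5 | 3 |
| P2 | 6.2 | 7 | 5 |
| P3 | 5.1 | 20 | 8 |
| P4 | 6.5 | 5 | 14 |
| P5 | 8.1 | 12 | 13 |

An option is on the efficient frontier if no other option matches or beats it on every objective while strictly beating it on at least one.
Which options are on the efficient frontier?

P1: not dominated (best interview score).
P2: not dominated.
P3: not dominated (best experience).
P4: dominated by P1 (interview score 9.5≥6.5, experience 5≥5, start delay 3≤14).
P5: not dominated.

P1, P2, P3, P5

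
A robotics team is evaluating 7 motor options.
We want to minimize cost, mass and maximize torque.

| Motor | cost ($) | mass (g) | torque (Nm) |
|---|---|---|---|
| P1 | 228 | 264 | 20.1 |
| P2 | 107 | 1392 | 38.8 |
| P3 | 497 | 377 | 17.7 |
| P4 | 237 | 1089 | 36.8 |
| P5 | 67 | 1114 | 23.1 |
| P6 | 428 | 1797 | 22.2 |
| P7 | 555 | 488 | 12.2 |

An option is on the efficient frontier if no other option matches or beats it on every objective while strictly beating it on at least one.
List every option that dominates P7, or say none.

P1, P3

P1: cost 228≤555, mass 264≤488, torque 20.1≥12.2 — dominates P7.
P3: cost 497≤555, mass 377≤488, torque 17.7≥12.2 — dominates P7.
Others (P2, P4, P5, P6) are each worse than P7 on at least one objective.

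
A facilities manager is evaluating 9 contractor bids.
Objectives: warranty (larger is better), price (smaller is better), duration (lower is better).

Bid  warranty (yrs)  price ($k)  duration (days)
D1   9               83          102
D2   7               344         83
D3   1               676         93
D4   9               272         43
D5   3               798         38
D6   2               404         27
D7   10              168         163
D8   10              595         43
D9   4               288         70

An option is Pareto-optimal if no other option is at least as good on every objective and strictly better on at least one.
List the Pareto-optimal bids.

D1: not dominated (best price).
D2: dominated by D4 (warranty 9≥7, price 272≤344, duration 43≤83).
D3: dominated by D2 (warranty 7≥1, price 344≤676, duration 83≤93).
D4: not dominated.
D5: not dominated.
D6: not dominated (best duration).
D7: not dominated.
D8: not dominated.
D9: dominated by D4 (warranty 9≥4, price 272≤288, duration 43≤70).

D1, D4, D5, D6, D7, D8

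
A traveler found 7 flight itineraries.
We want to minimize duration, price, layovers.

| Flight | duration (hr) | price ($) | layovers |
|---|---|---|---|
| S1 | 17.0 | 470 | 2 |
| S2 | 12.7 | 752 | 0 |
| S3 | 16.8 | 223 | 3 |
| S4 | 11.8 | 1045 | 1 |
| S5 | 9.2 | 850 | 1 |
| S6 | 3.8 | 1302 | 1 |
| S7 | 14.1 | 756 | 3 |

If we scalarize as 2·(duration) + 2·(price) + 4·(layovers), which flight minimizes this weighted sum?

S3

S1: 2·17.0 + 2·470 + 4·2 = 982.0
S2: 2·12.7 + 2·752 + 4·0 = 1529.4
S3: 2·16.8 + 2·223 + 4·3 = 491.6
S4: 2·11.8 + 2·1045 + 4·1 = 2117.6
S5: 2·9.2 + 2·850 + 4·1 = 1722.4
S6: 2·3.8 + 2·1302 + 4·1 = 2615.6
S7: 2·14.1 + 2·756 + 4·3 = 1552.2
Lowest: S3 at 491.6.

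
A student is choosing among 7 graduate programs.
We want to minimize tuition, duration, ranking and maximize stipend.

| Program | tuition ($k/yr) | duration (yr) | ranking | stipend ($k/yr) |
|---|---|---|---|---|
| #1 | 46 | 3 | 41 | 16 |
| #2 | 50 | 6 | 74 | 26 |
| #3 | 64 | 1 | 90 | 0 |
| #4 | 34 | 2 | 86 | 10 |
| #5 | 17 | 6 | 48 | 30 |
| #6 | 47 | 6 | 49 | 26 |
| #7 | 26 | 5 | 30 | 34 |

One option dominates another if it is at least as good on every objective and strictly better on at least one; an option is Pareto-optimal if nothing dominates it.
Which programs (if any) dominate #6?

#5, #7

#5: tuition 17≤47, duration 6≤6, ranking 48≤49, stipend 30≥26 — dominates #6.
#7: tuition 26≤47, duration 5≤6, ranking 30≤49, stipend 34≥26 — dominates #6.
Others (#1, #2, #3, #4) are each worse than #6 on at least one objective.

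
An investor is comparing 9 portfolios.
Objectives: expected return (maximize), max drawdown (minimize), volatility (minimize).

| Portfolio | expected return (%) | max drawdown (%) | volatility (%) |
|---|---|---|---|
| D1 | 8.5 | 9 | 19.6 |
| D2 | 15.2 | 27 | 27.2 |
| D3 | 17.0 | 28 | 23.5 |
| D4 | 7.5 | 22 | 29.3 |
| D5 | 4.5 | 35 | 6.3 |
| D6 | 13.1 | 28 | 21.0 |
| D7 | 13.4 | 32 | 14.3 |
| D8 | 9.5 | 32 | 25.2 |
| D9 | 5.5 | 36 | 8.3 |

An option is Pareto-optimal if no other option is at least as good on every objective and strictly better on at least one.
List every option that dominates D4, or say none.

D1: expected return 8.5≥7.5, max drawdown 9≤22, volatility 19.6≤29.3 — dominates D4.
Others (D2, D3, D5, D6, D7, D8, D9) are each worse than D4 on at least one objective.

D1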